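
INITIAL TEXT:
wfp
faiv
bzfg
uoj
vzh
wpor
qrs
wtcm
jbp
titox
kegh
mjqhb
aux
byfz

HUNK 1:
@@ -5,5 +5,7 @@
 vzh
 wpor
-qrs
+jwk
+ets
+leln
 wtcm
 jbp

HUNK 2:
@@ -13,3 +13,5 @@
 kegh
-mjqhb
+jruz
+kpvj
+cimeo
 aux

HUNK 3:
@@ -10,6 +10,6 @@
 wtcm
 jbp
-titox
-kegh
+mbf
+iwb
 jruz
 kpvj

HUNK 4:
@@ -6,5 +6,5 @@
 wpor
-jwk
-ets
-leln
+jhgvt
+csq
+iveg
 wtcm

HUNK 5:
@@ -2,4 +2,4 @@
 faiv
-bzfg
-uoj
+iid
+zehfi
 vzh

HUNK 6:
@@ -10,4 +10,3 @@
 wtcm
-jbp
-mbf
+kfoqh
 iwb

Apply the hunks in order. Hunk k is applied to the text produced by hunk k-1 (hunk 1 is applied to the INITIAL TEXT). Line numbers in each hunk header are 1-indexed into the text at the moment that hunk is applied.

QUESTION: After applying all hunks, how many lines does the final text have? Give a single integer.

Answer: 17

Derivation:
Hunk 1: at line 5 remove [qrs] add [jwk,ets,leln] -> 16 lines: wfp faiv bzfg uoj vzh wpor jwk ets leln wtcm jbp titox kegh mjqhb aux byfz
Hunk 2: at line 13 remove [mjqhb] add [jruz,kpvj,cimeo] -> 18 lines: wfp faiv bzfg uoj vzh wpor jwk ets leln wtcm jbp titox kegh jruz kpvj cimeo aux byfz
Hunk 3: at line 10 remove [titox,kegh] add [mbf,iwb] -> 18 lines: wfp faiv bzfg uoj vzh wpor jwk ets leln wtcm jbp mbf iwb jruz kpvj cimeo aux byfz
Hunk 4: at line 6 remove [jwk,ets,leln] add [jhgvt,csq,iveg] -> 18 lines: wfp faiv bzfg uoj vzh wpor jhgvt csq iveg wtcm jbp mbf iwb jruz kpvj cimeo aux byfz
Hunk 5: at line 2 remove [bzfg,uoj] add [iid,zehfi] -> 18 lines: wfp faiv iid zehfi vzh wpor jhgvt csq iveg wtcm jbp mbf iwb jruz kpvj cimeo aux byfz
Hunk 6: at line 10 remove [jbp,mbf] add [kfoqh] -> 17 lines: wfp faiv iid zehfi vzh wpor jhgvt csq iveg wtcm kfoqh iwb jruz kpvj cimeo aux byfz
Final line count: 17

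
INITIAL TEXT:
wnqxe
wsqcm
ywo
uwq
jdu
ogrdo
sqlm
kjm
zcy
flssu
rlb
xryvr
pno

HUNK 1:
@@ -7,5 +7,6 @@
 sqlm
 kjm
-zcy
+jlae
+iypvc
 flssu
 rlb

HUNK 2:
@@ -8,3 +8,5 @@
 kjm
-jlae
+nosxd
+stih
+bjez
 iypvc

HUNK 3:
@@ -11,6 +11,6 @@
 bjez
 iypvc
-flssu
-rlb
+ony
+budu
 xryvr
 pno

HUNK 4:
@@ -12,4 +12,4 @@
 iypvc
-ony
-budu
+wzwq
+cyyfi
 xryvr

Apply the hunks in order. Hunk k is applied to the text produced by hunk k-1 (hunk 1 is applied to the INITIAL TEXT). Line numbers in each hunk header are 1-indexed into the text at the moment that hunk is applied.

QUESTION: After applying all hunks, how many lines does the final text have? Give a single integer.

Answer: 16

Derivation:
Hunk 1: at line 7 remove [zcy] add [jlae,iypvc] -> 14 lines: wnqxe wsqcm ywo uwq jdu ogrdo sqlm kjm jlae iypvc flssu rlb xryvr pno
Hunk 2: at line 8 remove [jlae] add [nosxd,stih,bjez] -> 16 lines: wnqxe wsqcm ywo uwq jdu ogrdo sqlm kjm nosxd stih bjez iypvc flssu rlb xryvr pno
Hunk 3: at line 11 remove [flssu,rlb] add [ony,budu] -> 16 lines: wnqxe wsqcm ywo uwq jdu ogrdo sqlm kjm nosxd stih bjez iypvc ony budu xryvr pno
Hunk 4: at line 12 remove [ony,budu] add [wzwq,cyyfi] -> 16 lines: wnqxe wsqcm ywo uwq jdu ogrdo sqlm kjm nosxd stih bjez iypvc wzwq cyyfi xryvr pno
Final line count: 16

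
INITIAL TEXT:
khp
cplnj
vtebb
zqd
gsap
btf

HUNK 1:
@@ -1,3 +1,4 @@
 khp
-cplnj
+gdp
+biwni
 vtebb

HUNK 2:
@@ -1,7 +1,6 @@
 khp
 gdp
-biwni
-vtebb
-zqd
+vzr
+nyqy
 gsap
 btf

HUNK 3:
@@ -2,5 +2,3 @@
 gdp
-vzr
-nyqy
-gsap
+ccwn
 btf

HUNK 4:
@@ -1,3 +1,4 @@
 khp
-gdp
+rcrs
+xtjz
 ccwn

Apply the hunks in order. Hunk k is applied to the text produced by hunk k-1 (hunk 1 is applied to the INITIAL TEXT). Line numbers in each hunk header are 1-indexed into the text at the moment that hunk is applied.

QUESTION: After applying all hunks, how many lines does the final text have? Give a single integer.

Hunk 1: at line 1 remove [cplnj] add [gdp,biwni] -> 7 lines: khp gdp biwni vtebb zqd gsap btf
Hunk 2: at line 1 remove [biwni,vtebb,zqd] add [vzr,nyqy] -> 6 lines: khp gdp vzr nyqy gsap btf
Hunk 3: at line 2 remove [vzr,nyqy,gsap] add [ccwn] -> 4 lines: khp gdp ccwn btf
Hunk 4: at line 1 remove [gdp] add [rcrs,xtjz] -> 5 lines: khp rcrs xtjz ccwn btf
Final line count: 5

Answer: 5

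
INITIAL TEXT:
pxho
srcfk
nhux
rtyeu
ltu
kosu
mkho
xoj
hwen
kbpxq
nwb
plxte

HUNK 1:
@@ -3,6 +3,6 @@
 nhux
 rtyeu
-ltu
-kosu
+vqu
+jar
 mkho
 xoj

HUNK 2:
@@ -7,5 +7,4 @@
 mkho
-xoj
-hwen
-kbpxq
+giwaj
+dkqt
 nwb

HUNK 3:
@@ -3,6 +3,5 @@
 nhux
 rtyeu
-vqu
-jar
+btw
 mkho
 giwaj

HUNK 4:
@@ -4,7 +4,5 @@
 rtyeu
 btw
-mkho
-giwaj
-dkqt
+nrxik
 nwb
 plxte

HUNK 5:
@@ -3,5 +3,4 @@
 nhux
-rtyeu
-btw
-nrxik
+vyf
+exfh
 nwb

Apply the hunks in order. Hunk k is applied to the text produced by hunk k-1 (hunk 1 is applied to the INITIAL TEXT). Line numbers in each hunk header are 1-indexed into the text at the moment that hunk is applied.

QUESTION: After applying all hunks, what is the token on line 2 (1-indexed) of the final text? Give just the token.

Answer: srcfk

Derivation:
Hunk 1: at line 3 remove [ltu,kosu] add [vqu,jar] -> 12 lines: pxho srcfk nhux rtyeu vqu jar mkho xoj hwen kbpxq nwb plxte
Hunk 2: at line 7 remove [xoj,hwen,kbpxq] add [giwaj,dkqt] -> 11 lines: pxho srcfk nhux rtyeu vqu jar mkho giwaj dkqt nwb plxte
Hunk 3: at line 3 remove [vqu,jar] add [btw] -> 10 lines: pxho srcfk nhux rtyeu btw mkho giwaj dkqt nwb plxte
Hunk 4: at line 4 remove [mkho,giwaj,dkqt] add [nrxik] -> 8 lines: pxho srcfk nhux rtyeu btw nrxik nwb plxte
Hunk 5: at line 3 remove [rtyeu,btw,nrxik] add [vyf,exfh] -> 7 lines: pxho srcfk nhux vyf exfh nwb plxte
Final line 2: srcfk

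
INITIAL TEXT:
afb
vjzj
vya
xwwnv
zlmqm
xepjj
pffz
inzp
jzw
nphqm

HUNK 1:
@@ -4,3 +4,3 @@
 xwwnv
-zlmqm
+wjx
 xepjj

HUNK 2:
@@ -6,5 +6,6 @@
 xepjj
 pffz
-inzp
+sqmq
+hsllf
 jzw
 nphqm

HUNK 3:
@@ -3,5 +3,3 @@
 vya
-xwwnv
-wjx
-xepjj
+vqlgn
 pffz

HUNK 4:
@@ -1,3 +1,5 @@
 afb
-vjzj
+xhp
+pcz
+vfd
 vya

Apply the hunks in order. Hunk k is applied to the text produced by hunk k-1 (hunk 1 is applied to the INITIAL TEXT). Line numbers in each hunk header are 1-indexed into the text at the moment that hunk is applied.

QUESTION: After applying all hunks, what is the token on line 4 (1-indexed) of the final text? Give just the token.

Hunk 1: at line 4 remove [zlmqm] add [wjx] -> 10 lines: afb vjzj vya xwwnv wjx xepjj pffz inzp jzw nphqm
Hunk 2: at line 6 remove [inzp] add [sqmq,hsllf] -> 11 lines: afb vjzj vya xwwnv wjx xepjj pffz sqmq hsllf jzw nphqm
Hunk 3: at line 3 remove [xwwnv,wjx,xepjj] add [vqlgn] -> 9 lines: afb vjzj vya vqlgn pffz sqmq hsllf jzw nphqm
Hunk 4: at line 1 remove [vjzj] add [xhp,pcz,vfd] -> 11 lines: afb xhp pcz vfd vya vqlgn pffz sqmq hsllf jzw nphqm
Final line 4: vfd

Answer: vfd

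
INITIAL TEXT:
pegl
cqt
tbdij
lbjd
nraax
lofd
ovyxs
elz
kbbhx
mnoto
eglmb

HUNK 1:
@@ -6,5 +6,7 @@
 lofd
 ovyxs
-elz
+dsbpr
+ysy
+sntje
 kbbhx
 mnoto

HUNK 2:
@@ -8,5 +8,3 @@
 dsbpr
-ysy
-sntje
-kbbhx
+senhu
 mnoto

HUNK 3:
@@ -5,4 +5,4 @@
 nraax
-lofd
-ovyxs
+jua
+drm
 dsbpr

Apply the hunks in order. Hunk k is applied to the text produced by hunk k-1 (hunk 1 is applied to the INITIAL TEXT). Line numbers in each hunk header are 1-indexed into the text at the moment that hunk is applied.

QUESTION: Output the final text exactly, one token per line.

Hunk 1: at line 6 remove [elz] add [dsbpr,ysy,sntje] -> 13 lines: pegl cqt tbdij lbjd nraax lofd ovyxs dsbpr ysy sntje kbbhx mnoto eglmb
Hunk 2: at line 8 remove [ysy,sntje,kbbhx] add [senhu] -> 11 lines: pegl cqt tbdij lbjd nraax lofd ovyxs dsbpr senhu mnoto eglmb
Hunk 3: at line 5 remove [lofd,ovyxs] add [jua,drm] -> 11 lines: pegl cqt tbdij lbjd nraax jua drm dsbpr senhu mnoto eglmb

Answer: pegl
cqt
tbdij
lbjd
nraax
jua
drm
dsbpr
senhu
mnoto
eglmb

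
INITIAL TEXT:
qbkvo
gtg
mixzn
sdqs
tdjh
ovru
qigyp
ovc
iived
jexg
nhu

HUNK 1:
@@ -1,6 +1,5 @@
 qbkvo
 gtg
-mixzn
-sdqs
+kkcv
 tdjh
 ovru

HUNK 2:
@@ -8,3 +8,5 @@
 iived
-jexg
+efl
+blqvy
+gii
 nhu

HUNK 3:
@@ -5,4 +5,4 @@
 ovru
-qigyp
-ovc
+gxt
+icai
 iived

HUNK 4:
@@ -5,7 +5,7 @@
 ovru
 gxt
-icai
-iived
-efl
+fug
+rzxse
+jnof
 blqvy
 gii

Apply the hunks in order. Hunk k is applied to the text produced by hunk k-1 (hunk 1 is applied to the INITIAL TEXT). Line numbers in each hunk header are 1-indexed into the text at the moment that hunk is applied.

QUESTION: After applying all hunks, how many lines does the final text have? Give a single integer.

Hunk 1: at line 1 remove [mixzn,sdqs] add [kkcv] -> 10 lines: qbkvo gtg kkcv tdjh ovru qigyp ovc iived jexg nhu
Hunk 2: at line 8 remove [jexg] add [efl,blqvy,gii] -> 12 lines: qbkvo gtg kkcv tdjh ovru qigyp ovc iived efl blqvy gii nhu
Hunk 3: at line 5 remove [qigyp,ovc] add [gxt,icai] -> 12 lines: qbkvo gtg kkcv tdjh ovru gxt icai iived efl blqvy gii nhu
Hunk 4: at line 5 remove [icai,iived,efl] add [fug,rzxse,jnof] -> 12 lines: qbkvo gtg kkcv tdjh ovru gxt fug rzxse jnof blqvy gii nhu
Final line count: 12

Answer: 12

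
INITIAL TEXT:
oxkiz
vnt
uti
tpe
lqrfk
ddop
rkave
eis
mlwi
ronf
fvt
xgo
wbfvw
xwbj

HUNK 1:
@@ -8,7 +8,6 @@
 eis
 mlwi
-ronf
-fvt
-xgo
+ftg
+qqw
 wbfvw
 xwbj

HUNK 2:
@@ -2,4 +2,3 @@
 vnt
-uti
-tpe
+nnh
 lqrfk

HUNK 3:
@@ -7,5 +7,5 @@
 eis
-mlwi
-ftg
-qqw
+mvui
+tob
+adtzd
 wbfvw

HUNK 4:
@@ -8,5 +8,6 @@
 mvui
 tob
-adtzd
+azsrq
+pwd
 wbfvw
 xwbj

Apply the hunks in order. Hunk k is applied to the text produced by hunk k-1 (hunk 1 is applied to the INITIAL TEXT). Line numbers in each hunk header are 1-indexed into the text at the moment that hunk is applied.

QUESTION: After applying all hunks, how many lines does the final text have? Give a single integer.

Hunk 1: at line 8 remove [ronf,fvt,xgo] add [ftg,qqw] -> 13 lines: oxkiz vnt uti tpe lqrfk ddop rkave eis mlwi ftg qqw wbfvw xwbj
Hunk 2: at line 2 remove [uti,tpe] add [nnh] -> 12 lines: oxkiz vnt nnh lqrfk ddop rkave eis mlwi ftg qqw wbfvw xwbj
Hunk 3: at line 7 remove [mlwi,ftg,qqw] add [mvui,tob,adtzd] -> 12 lines: oxkiz vnt nnh lqrfk ddop rkave eis mvui tob adtzd wbfvw xwbj
Hunk 4: at line 8 remove [adtzd] add [azsrq,pwd] -> 13 lines: oxkiz vnt nnh lqrfk ddop rkave eis mvui tob azsrq pwd wbfvw xwbj
Final line count: 13

Answer: 13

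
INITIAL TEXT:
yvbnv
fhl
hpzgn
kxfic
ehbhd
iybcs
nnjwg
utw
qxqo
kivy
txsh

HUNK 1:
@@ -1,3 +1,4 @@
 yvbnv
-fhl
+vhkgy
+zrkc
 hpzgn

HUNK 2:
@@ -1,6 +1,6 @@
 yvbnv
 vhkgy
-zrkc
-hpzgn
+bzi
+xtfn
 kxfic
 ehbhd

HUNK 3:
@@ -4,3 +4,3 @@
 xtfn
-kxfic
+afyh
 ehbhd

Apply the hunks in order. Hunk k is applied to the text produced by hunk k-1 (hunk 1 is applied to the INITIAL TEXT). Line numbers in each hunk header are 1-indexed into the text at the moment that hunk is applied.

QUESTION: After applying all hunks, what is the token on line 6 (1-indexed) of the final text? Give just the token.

Answer: ehbhd

Derivation:
Hunk 1: at line 1 remove [fhl] add [vhkgy,zrkc] -> 12 lines: yvbnv vhkgy zrkc hpzgn kxfic ehbhd iybcs nnjwg utw qxqo kivy txsh
Hunk 2: at line 1 remove [zrkc,hpzgn] add [bzi,xtfn] -> 12 lines: yvbnv vhkgy bzi xtfn kxfic ehbhd iybcs nnjwg utw qxqo kivy txsh
Hunk 3: at line 4 remove [kxfic] add [afyh] -> 12 lines: yvbnv vhkgy bzi xtfn afyh ehbhd iybcs nnjwg utw qxqo kivy txsh
Final line 6: ehbhd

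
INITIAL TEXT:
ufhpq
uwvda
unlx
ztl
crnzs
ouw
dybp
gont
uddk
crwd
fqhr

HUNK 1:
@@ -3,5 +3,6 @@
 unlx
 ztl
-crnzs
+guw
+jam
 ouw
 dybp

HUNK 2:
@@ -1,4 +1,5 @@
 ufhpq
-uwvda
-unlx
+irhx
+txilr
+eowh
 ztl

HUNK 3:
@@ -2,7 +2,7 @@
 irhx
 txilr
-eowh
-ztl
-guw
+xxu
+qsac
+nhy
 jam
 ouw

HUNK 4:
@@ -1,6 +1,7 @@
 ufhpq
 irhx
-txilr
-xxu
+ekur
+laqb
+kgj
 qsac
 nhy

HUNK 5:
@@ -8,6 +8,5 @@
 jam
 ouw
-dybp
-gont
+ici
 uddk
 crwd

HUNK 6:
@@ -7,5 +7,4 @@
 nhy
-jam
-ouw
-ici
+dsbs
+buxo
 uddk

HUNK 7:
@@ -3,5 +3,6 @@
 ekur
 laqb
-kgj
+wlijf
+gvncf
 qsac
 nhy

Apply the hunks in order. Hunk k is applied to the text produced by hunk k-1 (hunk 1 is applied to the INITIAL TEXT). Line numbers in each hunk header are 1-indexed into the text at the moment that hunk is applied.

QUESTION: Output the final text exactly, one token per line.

Answer: ufhpq
irhx
ekur
laqb
wlijf
gvncf
qsac
nhy
dsbs
buxo
uddk
crwd
fqhr

Derivation:
Hunk 1: at line 3 remove [crnzs] add [guw,jam] -> 12 lines: ufhpq uwvda unlx ztl guw jam ouw dybp gont uddk crwd fqhr
Hunk 2: at line 1 remove [uwvda,unlx] add [irhx,txilr,eowh] -> 13 lines: ufhpq irhx txilr eowh ztl guw jam ouw dybp gont uddk crwd fqhr
Hunk 3: at line 2 remove [eowh,ztl,guw] add [xxu,qsac,nhy] -> 13 lines: ufhpq irhx txilr xxu qsac nhy jam ouw dybp gont uddk crwd fqhr
Hunk 4: at line 1 remove [txilr,xxu] add [ekur,laqb,kgj] -> 14 lines: ufhpq irhx ekur laqb kgj qsac nhy jam ouw dybp gont uddk crwd fqhr
Hunk 5: at line 8 remove [dybp,gont] add [ici] -> 13 lines: ufhpq irhx ekur laqb kgj qsac nhy jam ouw ici uddk crwd fqhr
Hunk 6: at line 7 remove [jam,ouw,ici] add [dsbs,buxo] -> 12 lines: ufhpq irhx ekur laqb kgj qsac nhy dsbs buxo uddk crwd fqhr
Hunk 7: at line 3 remove [kgj] add [wlijf,gvncf] -> 13 lines: ufhpq irhx ekur laqb wlijf gvncf qsac nhy dsbs buxo uddk crwd fqhr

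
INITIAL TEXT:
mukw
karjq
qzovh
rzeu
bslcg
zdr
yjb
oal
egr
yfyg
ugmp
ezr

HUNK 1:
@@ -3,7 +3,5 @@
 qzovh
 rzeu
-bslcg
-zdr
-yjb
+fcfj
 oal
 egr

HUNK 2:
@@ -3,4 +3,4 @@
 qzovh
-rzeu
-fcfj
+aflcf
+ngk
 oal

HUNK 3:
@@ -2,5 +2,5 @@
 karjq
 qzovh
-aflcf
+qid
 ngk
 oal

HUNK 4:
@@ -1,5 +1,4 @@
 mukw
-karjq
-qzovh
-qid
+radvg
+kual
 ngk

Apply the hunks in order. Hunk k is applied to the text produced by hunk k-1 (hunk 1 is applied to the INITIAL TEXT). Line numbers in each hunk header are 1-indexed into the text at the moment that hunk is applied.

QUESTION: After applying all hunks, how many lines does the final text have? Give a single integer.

Hunk 1: at line 3 remove [bslcg,zdr,yjb] add [fcfj] -> 10 lines: mukw karjq qzovh rzeu fcfj oal egr yfyg ugmp ezr
Hunk 2: at line 3 remove [rzeu,fcfj] add [aflcf,ngk] -> 10 lines: mukw karjq qzovh aflcf ngk oal egr yfyg ugmp ezr
Hunk 3: at line 2 remove [aflcf] add [qid] -> 10 lines: mukw karjq qzovh qid ngk oal egr yfyg ugmp ezr
Hunk 4: at line 1 remove [karjq,qzovh,qid] add [radvg,kual] -> 9 lines: mukw radvg kual ngk oal egr yfyg ugmp ezr
Final line count: 9

Answer: 9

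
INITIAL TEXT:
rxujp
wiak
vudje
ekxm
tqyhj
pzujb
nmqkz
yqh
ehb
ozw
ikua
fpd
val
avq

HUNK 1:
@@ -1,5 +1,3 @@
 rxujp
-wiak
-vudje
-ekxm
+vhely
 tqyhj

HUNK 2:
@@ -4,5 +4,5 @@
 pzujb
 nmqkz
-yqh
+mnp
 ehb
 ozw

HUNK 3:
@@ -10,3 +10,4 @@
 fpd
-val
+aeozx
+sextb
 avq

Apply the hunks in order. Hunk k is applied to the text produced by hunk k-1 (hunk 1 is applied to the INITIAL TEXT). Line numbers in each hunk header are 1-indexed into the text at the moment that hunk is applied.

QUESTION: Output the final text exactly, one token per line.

Hunk 1: at line 1 remove [wiak,vudje,ekxm] add [vhely] -> 12 lines: rxujp vhely tqyhj pzujb nmqkz yqh ehb ozw ikua fpd val avq
Hunk 2: at line 4 remove [yqh] add [mnp] -> 12 lines: rxujp vhely tqyhj pzujb nmqkz mnp ehb ozw ikua fpd val avq
Hunk 3: at line 10 remove [val] add [aeozx,sextb] -> 13 lines: rxujp vhely tqyhj pzujb nmqkz mnp ehb ozw ikua fpd aeozx sextb avq

Answer: rxujp
vhely
tqyhj
pzujb
nmqkz
mnp
ehb
ozw
ikua
fpd
aeozx
sextb
avq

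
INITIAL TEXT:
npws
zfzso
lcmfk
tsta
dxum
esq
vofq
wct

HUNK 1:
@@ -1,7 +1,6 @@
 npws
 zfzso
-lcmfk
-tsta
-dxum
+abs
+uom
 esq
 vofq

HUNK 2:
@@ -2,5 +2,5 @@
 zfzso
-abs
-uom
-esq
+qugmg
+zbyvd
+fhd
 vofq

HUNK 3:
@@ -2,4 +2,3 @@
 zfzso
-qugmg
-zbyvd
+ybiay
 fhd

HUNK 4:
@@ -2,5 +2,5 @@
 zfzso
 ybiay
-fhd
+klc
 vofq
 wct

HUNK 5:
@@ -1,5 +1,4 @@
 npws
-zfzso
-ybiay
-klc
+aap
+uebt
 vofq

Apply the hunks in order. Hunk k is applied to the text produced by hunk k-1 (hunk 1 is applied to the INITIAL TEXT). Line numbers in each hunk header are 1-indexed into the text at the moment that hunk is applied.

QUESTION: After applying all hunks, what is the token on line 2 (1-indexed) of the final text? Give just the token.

Hunk 1: at line 1 remove [lcmfk,tsta,dxum] add [abs,uom] -> 7 lines: npws zfzso abs uom esq vofq wct
Hunk 2: at line 2 remove [abs,uom,esq] add [qugmg,zbyvd,fhd] -> 7 lines: npws zfzso qugmg zbyvd fhd vofq wct
Hunk 3: at line 2 remove [qugmg,zbyvd] add [ybiay] -> 6 lines: npws zfzso ybiay fhd vofq wct
Hunk 4: at line 2 remove [fhd] add [klc] -> 6 lines: npws zfzso ybiay klc vofq wct
Hunk 5: at line 1 remove [zfzso,ybiay,klc] add [aap,uebt] -> 5 lines: npws aap uebt vofq wct
Final line 2: aap

Answer: aap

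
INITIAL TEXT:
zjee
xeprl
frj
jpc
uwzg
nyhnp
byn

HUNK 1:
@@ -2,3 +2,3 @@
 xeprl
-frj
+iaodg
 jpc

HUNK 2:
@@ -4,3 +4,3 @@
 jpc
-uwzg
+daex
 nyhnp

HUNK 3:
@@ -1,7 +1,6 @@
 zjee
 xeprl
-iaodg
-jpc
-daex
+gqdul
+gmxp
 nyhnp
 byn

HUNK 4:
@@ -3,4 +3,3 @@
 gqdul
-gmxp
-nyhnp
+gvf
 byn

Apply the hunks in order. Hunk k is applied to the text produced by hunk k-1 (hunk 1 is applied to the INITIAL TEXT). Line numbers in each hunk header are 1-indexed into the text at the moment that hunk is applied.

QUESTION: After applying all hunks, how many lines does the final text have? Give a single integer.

Hunk 1: at line 2 remove [frj] add [iaodg] -> 7 lines: zjee xeprl iaodg jpc uwzg nyhnp byn
Hunk 2: at line 4 remove [uwzg] add [daex] -> 7 lines: zjee xeprl iaodg jpc daex nyhnp byn
Hunk 3: at line 1 remove [iaodg,jpc,daex] add [gqdul,gmxp] -> 6 lines: zjee xeprl gqdul gmxp nyhnp byn
Hunk 4: at line 3 remove [gmxp,nyhnp] add [gvf] -> 5 lines: zjee xeprl gqdul gvf byn
Final line count: 5

Answer: 5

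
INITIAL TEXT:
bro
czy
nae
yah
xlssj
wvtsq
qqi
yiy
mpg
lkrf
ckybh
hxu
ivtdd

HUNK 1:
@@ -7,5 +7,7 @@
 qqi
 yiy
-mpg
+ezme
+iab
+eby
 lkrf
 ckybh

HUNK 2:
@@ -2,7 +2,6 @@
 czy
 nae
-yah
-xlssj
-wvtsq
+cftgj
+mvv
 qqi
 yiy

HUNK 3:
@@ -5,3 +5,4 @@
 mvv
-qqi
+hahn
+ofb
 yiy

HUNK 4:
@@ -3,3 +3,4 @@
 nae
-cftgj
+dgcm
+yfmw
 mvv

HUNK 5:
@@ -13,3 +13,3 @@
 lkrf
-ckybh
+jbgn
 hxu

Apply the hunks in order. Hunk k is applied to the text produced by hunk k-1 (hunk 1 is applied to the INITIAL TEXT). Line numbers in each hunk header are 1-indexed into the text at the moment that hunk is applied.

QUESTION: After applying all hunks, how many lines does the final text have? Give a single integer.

Answer: 16

Derivation:
Hunk 1: at line 7 remove [mpg] add [ezme,iab,eby] -> 15 lines: bro czy nae yah xlssj wvtsq qqi yiy ezme iab eby lkrf ckybh hxu ivtdd
Hunk 2: at line 2 remove [yah,xlssj,wvtsq] add [cftgj,mvv] -> 14 lines: bro czy nae cftgj mvv qqi yiy ezme iab eby lkrf ckybh hxu ivtdd
Hunk 3: at line 5 remove [qqi] add [hahn,ofb] -> 15 lines: bro czy nae cftgj mvv hahn ofb yiy ezme iab eby lkrf ckybh hxu ivtdd
Hunk 4: at line 3 remove [cftgj] add [dgcm,yfmw] -> 16 lines: bro czy nae dgcm yfmw mvv hahn ofb yiy ezme iab eby lkrf ckybh hxu ivtdd
Hunk 5: at line 13 remove [ckybh] add [jbgn] -> 16 lines: bro czy nae dgcm yfmw mvv hahn ofb yiy ezme iab eby lkrf jbgn hxu ivtdd
Final line count: 16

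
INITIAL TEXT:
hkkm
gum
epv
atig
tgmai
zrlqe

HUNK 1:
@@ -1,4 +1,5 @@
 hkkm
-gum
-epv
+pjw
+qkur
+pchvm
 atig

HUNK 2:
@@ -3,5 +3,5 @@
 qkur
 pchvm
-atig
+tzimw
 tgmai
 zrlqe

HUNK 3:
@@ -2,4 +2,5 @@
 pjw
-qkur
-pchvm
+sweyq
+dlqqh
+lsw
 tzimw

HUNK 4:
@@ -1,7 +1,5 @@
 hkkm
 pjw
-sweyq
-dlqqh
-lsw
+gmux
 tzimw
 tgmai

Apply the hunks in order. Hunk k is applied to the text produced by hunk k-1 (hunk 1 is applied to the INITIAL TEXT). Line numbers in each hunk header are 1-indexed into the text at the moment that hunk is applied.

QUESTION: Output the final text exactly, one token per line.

Hunk 1: at line 1 remove [gum,epv] add [pjw,qkur,pchvm] -> 7 lines: hkkm pjw qkur pchvm atig tgmai zrlqe
Hunk 2: at line 3 remove [atig] add [tzimw] -> 7 lines: hkkm pjw qkur pchvm tzimw tgmai zrlqe
Hunk 3: at line 2 remove [qkur,pchvm] add [sweyq,dlqqh,lsw] -> 8 lines: hkkm pjw sweyq dlqqh lsw tzimw tgmai zrlqe
Hunk 4: at line 1 remove [sweyq,dlqqh,lsw] add [gmux] -> 6 lines: hkkm pjw gmux tzimw tgmai zrlqe

Answer: hkkm
pjw
gmux
tzimw
tgmai
zrlqe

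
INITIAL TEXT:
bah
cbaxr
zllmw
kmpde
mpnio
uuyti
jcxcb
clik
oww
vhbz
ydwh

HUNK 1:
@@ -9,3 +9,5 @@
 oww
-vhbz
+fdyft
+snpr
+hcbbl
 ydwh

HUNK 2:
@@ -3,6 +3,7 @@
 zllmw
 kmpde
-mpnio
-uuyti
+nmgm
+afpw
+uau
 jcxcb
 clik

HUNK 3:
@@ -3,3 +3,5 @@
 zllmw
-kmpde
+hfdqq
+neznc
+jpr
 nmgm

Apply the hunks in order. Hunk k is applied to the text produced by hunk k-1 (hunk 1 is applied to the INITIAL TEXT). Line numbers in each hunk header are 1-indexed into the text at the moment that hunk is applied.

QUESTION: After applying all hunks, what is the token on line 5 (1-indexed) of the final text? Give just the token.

Hunk 1: at line 9 remove [vhbz] add [fdyft,snpr,hcbbl] -> 13 lines: bah cbaxr zllmw kmpde mpnio uuyti jcxcb clik oww fdyft snpr hcbbl ydwh
Hunk 2: at line 3 remove [mpnio,uuyti] add [nmgm,afpw,uau] -> 14 lines: bah cbaxr zllmw kmpde nmgm afpw uau jcxcb clik oww fdyft snpr hcbbl ydwh
Hunk 3: at line 3 remove [kmpde] add [hfdqq,neznc,jpr] -> 16 lines: bah cbaxr zllmw hfdqq neznc jpr nmgm afpw uau jcxcb clik oww fdyft snpr hcbbl ydwh
Final line 5: neznc

Answer: neznc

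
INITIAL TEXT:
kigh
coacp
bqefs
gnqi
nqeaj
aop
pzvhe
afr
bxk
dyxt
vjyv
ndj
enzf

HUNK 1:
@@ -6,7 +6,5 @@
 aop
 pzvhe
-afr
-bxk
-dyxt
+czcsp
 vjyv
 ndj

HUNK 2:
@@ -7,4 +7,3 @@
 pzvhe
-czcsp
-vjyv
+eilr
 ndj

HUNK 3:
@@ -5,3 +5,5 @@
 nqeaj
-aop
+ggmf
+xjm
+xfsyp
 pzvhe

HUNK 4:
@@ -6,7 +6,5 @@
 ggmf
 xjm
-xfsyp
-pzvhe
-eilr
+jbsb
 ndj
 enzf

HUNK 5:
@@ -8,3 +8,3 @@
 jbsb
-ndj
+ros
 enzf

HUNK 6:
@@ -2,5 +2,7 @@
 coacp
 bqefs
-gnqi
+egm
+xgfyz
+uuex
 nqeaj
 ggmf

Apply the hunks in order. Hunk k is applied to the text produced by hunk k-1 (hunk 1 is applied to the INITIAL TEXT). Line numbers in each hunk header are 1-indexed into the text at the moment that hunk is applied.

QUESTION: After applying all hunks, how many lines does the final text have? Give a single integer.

Answer: 12

Derivation:
Hunk 1: at line 6 remove [afr,bxk,dyxt] add [czcsp] -> 11 lines: kigh coacp bqefs gnqi nqeaj aop pzvhe czcsp vjyv ndj enzf
Hunk 2: at line 7 remove [czcsp,vjyv] add [eilr] -> 10 lines: kigh coacp bqefs gnqi nqeaj aop pzvhe eilr ndj enzf
Hunk 3: at line 5 remove [aop] add [ggmf,xjm,xfsyp] -> 12 lines: kigh coacp bqefs gnqi nqeaj ggmf xjm xfsyp pzvhe eilr ndj enzf
Hunk 4: at line 6 remove [xfsyp,pzvhe,eilr] add [jbsb] -> 10 lines: kigh coacp bqefs gnqi nqeaj ggmf xjm jbsb ndj enzf
Hunk 5: at line 8 remove [ndj] add [ros] -> 10 lines: kigh coacp bqefs gnqi nqeaj ggmf xjm jbsb ros enzf
Hunk 6: at line 2 remove [gnqi] add [egm,xgfyz,uuex] -> 12 lines: kigh coacp bqefs egm xgfyz uuex nqeaj ggmf xjm jbsb ros enzf
Final line count: 12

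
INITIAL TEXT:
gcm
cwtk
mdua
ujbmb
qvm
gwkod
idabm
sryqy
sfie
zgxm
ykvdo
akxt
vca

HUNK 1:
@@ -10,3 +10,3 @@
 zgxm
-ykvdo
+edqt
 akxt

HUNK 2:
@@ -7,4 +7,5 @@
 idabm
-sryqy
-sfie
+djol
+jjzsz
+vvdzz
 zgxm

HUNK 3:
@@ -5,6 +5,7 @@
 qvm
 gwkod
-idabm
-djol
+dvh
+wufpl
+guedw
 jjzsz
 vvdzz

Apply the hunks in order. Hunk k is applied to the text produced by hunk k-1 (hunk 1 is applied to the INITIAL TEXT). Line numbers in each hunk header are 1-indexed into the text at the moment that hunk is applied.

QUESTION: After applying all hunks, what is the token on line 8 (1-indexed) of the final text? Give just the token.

Hunk 1: at line 10 remove [ykvdo] add [edqt] -> 13 lines: gcm cwtk mdua ujbmb qvm gwkod idabm sryqy sfie zgxm edqt akxt vca
Hunk 2: at line 7 remove [sryqy,sfie] add [djol,jjzsz,vvdzz] -> 14 lines: gcm cwtk mdua ujbmb qvm gwkod idabm djol jjzsz vvdzz zgxm edqt akxt vca
Hunk 3: at line 5 remove [idabm,djol] add [dvh,wufpl,guedw] -> 15 lines: gcm cwtk mdua ujbmb qvm gwkod dvh wufpl guedw jjzsz vvdzz zgxm edqt akxt vca
Final line 8: wufpl

Answer: wufpl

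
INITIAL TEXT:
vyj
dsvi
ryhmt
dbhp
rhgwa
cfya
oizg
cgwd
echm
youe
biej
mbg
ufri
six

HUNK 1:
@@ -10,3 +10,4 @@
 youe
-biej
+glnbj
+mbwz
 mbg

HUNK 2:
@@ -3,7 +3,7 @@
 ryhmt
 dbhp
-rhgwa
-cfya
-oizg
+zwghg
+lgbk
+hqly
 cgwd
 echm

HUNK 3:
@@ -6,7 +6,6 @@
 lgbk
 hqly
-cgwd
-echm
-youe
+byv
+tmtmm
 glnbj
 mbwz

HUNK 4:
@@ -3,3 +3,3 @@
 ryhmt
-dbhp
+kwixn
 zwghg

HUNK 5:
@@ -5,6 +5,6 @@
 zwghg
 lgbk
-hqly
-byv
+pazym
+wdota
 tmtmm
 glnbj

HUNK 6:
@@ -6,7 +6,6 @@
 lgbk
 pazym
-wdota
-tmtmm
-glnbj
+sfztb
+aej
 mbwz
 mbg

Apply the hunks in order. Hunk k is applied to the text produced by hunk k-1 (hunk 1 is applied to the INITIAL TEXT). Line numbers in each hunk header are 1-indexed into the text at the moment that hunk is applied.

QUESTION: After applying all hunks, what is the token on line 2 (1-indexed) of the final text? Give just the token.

Hunk 1: at line 10 remove [biej] add [glnbj,mbwz] -> 15 lines: vyj dsvi ryhmt dbhp rhgwa cfya oizg cgwd echm youe glnbj mbwz mbg ufri six
Hunk 2: at line 3 remove [rhgwa,cfya,oizg] add [zwghg,lgbk,hqly] -> 15 lines: vyj dsvi ryhmt dbhp zwghg lgbk hqly cgwd echm youe glnbj mbwz mbg ufri six
Hunk 3: at line 6 remove [cgwd,echm,youe] add [byv,tmtmm] -> 14 lines: vyj dsvi ryhmt dbhp zwghg lgbk hqly byv tmtmm glnbj mbwz mbg ufri six
Hunk 4: at line 3 remove [dbhp] add [kwixn] -> 14 lines: vyj dsvi ryhmt kwixn zwghg lgbk hqly byv tmtmm glnbj mbwz mbg ufri six
Hunk 5: at line 5 remove [hqly,byv] add [pazym,wdota] -> 14 lines: vyj dsvi ryhmt kwixn zwghg lgbk pazym wdota tmtmm glnbj mbwz mbg ufri six
Hunk 6: at line 6 remove [wdota,tmtmm,glnbj] add [sfztb,aej] -> 13 lines: vyj dsvi ryhmt kwixn zwghg lgbk pazym sfztb aej mbwz mbg ufri six
Final line 2: dsvi

Answer: dsvi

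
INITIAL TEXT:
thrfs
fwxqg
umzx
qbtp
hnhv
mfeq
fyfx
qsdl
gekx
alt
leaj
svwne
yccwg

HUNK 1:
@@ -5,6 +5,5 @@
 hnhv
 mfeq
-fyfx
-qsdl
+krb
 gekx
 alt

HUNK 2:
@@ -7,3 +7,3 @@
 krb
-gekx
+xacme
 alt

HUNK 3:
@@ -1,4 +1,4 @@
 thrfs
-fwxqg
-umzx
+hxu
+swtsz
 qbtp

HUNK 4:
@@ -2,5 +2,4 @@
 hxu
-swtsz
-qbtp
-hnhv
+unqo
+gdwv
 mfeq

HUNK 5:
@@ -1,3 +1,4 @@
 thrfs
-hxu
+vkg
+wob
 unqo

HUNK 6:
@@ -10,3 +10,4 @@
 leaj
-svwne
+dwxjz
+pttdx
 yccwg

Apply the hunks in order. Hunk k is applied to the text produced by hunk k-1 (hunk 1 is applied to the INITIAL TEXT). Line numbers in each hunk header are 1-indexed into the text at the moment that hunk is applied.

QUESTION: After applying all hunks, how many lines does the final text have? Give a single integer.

Hunk 1: at line 5 remove [fyfx,qsdl] add [krb] -> 12 lines: thrfs fwxqg umzx qbtp hnhv mfeq krb gekx alt leaj svwne yccwg
Hunk 2: at line 7 remove [gekx] add [xacme] -> 12 lines: thrfs fwxqg umzx qbtp hnhv mfeq krb xacme alt leaj svwne yccwg
Hunk 3: at line 1 remove [fwxqg,umzx] add [hxu,swtsz] -> 12 lines: thrfs hxu swtsz qbtp hnhv mfeq krb xacme alt leaj svwne yccwg
Hunk 4: at line 2 remove [swtsz,qbtp,hnhv] add [unqo,gdwv] -> 11 lines: thrfs hxu unqo gdwv mfeq krb xacme alt leaj svwne yccwg
Hunk 5: at line 1 remove [hxu] add [vkg,wob] -> 12 lines: thrfs vkg wob unqo gdwv mfeq krb xacme alt leaj svwne yccwg
Hunk 6: at line 10 remove [svwne] add [dwxjz,pttdx] -> 13 lines: thrfs vkg wob unqo gdwv mfeq krb xacme alt leaj dwxjz pttdx yccwg
Final line count: 13

Answer: 13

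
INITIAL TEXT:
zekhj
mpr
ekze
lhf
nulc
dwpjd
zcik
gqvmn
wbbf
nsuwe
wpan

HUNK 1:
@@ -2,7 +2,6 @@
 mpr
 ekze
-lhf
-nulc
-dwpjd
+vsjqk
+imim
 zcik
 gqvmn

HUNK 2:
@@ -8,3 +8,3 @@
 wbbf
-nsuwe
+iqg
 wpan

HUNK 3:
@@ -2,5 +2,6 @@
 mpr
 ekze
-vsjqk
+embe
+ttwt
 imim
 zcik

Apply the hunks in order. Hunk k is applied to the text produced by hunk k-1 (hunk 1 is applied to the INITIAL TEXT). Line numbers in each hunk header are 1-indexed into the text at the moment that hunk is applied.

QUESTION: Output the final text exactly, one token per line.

Hunk 1: at line 2 remove [lhf,nulc,dwpjd] add [vsjqk,imim] -> 10 lines: zekhj mpr ekze vsjqk imim zcik gqvmn wbbf nsuwe wpan
Hunk 2: at line 8 remove [nsuwe] add [iqg] -> 10 lines: zekhj mpr ekze vsjqk imim zcik gqvmn wbbf iqg wpan
Hunk 3: at line 2 remove [vsjqk] add [embe,ttwt] -> 11 lines: zekhj mpr ekze embe ttwt imim zcik gqvmn wbbf iqg wpan

Answer: zekhj
mpr
ekze
embe
ttwt
imim
zcik
gqvmn
wbbf
iqg
wpan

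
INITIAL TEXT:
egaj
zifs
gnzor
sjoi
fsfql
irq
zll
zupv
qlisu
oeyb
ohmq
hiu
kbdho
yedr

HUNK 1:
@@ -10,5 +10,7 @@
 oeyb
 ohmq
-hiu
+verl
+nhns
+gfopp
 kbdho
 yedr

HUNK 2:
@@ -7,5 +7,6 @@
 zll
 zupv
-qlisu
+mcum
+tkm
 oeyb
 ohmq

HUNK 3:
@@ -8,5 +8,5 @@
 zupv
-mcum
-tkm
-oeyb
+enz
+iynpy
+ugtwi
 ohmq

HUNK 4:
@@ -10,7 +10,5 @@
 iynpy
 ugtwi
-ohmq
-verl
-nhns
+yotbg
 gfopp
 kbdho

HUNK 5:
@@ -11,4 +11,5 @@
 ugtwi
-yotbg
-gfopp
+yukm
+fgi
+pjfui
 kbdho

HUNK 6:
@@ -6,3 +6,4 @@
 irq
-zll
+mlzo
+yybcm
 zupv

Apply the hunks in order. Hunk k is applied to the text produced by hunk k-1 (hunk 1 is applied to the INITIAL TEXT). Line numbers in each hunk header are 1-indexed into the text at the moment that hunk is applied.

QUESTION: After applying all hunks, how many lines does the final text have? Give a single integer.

Answer: 17

Derivation:
Hunk 1: at line 10 remove [hiu] add [verl,nhns,gfopp] -> 16 lines: egaj zifs gnzor sjoi fsfql irq zll zupv qlisu oeyb ohmq verl nhns gfopp kbdho yedr
Hunk 2: at line 7 remove [qlisu] add [mcum,tkm] -> 17 lines: egaj zifs gnzor sjoi fsfql irq zll zupv mcum tkm oeyb ohmq verl nhns gfopp kbdho yedr
Hunk 3: at line 8 remove [mcum,tkm,oeyb] add [enz,iynpy,ugtwi] -> 17 lines: egaj zifs gnzor sjoi fsfql irq zll zupv enz iynpy ugtwi ohmq verl nhns gfopp kbdho yedr
Hunk 4: at line 10 remove [ohmq,verl,nhns] add [yotbg] -> 15 lines: egaj zifs gnzor sjoi fsfql irq zll zupv enz iynpy ugtwi yotbg gfopp kbdho yedr
Hunk 5: at line 11 remove [yotbg,gfopp] add [yukm,fgi,pjfui] -> 16 lines: egaj zifs gnzor sjoi fsfql irq zll zupv enz iynpy ugtwi yukm fgi pjfui kbdho yedr
Hunk 6: at line 6 remove [zll] add [mlzo,yybcm] -> 17 lines: egaj zifs gnzor sjoi fsfql irq mlzo yybcm zupv enz iynpy ugtwi yukm fgi pjfui kbdho yedr
Final line count: 17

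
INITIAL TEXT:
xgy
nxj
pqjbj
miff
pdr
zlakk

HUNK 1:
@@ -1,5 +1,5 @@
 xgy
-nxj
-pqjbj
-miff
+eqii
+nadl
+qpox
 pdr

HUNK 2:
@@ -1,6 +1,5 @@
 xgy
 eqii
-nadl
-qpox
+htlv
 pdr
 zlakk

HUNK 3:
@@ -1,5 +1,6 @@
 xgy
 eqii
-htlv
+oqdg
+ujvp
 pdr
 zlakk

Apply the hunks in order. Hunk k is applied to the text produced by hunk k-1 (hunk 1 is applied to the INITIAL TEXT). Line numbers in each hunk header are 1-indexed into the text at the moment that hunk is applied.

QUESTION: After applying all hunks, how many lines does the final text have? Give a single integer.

Answer: 6

Derivation:
Hunk 1: at line 1 remove [nxj,pqjbj,miff] add [eqii,nadl,qpox] -> 6 lines: xgy eqii nadl qpox pdr zlakk
Hunk 2: at line 1 remove [nadl,qpox] add [htlv] -> 5 lines: xgy eqii htlv pdr zlakk
Hunk 3: at line 1 remove [htlv] add [oqdg,ujvp] -> 6 lines: xgy eqii oqdg ujvp pdr zlakk
Final line count: 6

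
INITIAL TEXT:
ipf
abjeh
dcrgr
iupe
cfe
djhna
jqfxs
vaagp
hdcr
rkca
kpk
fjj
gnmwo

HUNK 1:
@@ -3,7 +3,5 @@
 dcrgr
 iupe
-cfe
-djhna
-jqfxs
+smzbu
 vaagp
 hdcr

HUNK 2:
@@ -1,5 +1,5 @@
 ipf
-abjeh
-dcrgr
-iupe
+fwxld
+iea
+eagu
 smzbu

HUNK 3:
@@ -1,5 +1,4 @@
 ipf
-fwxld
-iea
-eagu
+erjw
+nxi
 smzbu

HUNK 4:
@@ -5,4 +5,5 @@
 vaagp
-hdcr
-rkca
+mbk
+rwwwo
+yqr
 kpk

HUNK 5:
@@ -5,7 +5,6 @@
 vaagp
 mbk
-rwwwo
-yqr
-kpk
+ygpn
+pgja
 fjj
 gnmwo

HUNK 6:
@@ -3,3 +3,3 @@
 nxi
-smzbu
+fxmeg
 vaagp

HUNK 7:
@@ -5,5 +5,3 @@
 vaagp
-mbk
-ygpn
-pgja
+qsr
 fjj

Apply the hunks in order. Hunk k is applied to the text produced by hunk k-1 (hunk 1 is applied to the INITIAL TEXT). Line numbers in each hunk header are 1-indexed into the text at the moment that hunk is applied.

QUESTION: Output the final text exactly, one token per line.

Answer: ipf
erjw
nxi
fxmeg
vaagp
qsr
fjj
gnmwo

Derivation:
Hunk 1: at line 3 remove [cfe,djhna,jqfxs] add [smzbu] -> 11 lines: ipf abjeh dcrgr iupe smzbu vaagp hdcr rkca kpk fjj gnmwo
Hunk 2: at line 1 remove [abjeh,dcrgr,iupe] add [fwxld,iea,eagu] -> 11 lines: ipf fwxld iea eagu smzbu vaagp hdcr rkca kpk fjj gnmwo
Hunk 3: at line 1 remove [fwxld,iea,eagu] add [erjw,nxi] -> 10 lines: ipf erjw nxi smzbu vaagp hdcr rkca kpk fjj gnmwo
Hunk 4: at line 5 remove [hdcr,rkca] add [mbk,rwwwo,yqr] -> 11 lines: ipf erjw nxi smzbu vaagp mbk rwwwo yqr kpk fjj gnmwo
Hunk 5: at line 5 remove [rwwwo,yqr,kpk] add [ygpn,pgja] -> 10 lines: ipf erjw nxi smzbu vaagp mbk ygpn pgja fjj gnmwo
Hunk 6: at line 3 remove [smzbu] add [fxmeg] -> 10 lines: ipf erjw nxi fxmeg vaagp mbk ygpn pgja fjj gnmwo
Hunk 7: at line 5 remove [mbk,ygpn,pgja] add [qsr] -> 8 lines: ipf erjw nxi fxmeg vaagp qsr fjj gnmwo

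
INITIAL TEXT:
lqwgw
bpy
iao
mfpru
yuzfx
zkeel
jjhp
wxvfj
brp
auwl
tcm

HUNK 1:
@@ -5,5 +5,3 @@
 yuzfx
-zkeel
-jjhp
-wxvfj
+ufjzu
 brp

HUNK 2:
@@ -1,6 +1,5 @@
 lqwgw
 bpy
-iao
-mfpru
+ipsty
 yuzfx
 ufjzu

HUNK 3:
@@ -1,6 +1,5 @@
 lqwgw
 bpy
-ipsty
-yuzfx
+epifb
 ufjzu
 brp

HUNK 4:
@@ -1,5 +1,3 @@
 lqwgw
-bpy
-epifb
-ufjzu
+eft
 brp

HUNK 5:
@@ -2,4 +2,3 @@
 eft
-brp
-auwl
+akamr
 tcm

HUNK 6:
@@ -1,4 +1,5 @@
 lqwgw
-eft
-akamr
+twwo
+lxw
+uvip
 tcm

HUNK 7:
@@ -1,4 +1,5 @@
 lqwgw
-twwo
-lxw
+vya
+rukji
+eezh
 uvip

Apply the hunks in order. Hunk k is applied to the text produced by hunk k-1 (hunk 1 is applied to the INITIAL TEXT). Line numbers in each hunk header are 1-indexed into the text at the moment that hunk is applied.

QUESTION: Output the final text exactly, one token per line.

Hunk 1: at line 5 remove [zkeel,jjhp,wxvfj] add [ufjzu] -> 9 lines: lqwgw bpy iao mfpru yuzfx ufjzu brp auwl tcm
Hunk 2: at line 1 remove [iao,mfpru] add [ipsty] -> 8 lines: lqwgw bpy ipsty yuzfx ufjzu brp auwl tcm
Hunk 3: at line 1 remove [ipsty,yuzfx] add [epifb] -> 7 lines: lqwgw bpy epifb ufjzu brp auwl tcm
Hunk 4: at line 1 remove [bpy,epifb,ufjzu] add [eft] -> 5 lines: lqwgw eft brp auwl tcm
Hunk 5: at line 2 remove [brp,auwl] add [akamr] -> 4 lines: lqwgw eft akamr tcm
Hunk 6: at line 1 remove [eft,akamr] add [twwo,lxw,uvip] -> 5 lines: lqwgw twwo lxw uvip tcm
Hunk 7: at line 1 remove [twwo,lxw] add [vya,rukji,eezh] -> 6 lines: lqwgw vya rukji eezh uvip tcm

Answer: lqwgw
vya
rukji
eezh
uvip
tcm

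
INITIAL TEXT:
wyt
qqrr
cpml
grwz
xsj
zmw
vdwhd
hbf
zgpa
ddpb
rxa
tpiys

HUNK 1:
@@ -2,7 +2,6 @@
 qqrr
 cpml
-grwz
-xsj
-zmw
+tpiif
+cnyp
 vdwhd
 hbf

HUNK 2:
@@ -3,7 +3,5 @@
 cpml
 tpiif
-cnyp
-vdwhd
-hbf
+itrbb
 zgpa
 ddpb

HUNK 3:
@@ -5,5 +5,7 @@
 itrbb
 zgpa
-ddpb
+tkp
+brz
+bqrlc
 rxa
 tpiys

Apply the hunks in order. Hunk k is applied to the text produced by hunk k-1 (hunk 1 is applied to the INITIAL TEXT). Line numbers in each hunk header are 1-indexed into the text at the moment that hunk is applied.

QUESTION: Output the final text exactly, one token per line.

Hunk 1: at line 2 remove [grwz,xsj,zmw] add [tpiif,cnyp] -> 11 lines: wyt qqrr cpml tpiif cnyp vdwhd hbf zgpa ddpb rxa tpiys
Hunk 2: at line 3 remove [cnyp,vdwhd,hbf] add [itrbb] -> 9 lines: wyt qqrr cpml tpiif itrbb zgpa ddpb rxa tpiys
Hunk 3: at line 5 remove [ddpb] add [tkp,brz,bqrlc] -> 11 lines: wyt qqrr cpml tpiif itrbb zgpa tkp brz bqrlc rxa tpiys

Answer: wyt
qqrr
cpml
tpiif
itrbb
zgpa
tkp
brz
bqrlc
rxa
tpiys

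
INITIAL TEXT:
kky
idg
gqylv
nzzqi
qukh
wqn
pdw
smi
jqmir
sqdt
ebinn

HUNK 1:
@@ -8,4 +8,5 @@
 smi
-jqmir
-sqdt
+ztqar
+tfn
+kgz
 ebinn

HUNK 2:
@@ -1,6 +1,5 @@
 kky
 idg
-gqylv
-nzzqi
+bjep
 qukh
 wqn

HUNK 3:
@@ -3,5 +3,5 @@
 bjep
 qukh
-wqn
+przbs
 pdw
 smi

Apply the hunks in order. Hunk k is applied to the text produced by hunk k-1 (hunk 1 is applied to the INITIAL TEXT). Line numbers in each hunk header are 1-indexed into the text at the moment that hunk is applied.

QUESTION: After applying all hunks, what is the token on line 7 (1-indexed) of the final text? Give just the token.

Hunk 1: at line 8 remove [jqmir,sqdt] add [ztqar,tfn,kgz] -> 12 lines: kky idg gqylv nzzqi qukh wqn pdw smi ztqar tfn kgz ebinn
Hunk 2: at line 1 remove [gqylv,nzzqi] add [bjep] -> 11 lines: kky idg bjep qukh wqn pdw smi ztqar tfn kgz ebinn
Hunk 3: at line 3 remove [wqn] add [przbs] -> 11 lines: kky idg bjep qukh przbs pdw smi ztqar tfn kgz ebinn
Final line 7: smi

Answer: smi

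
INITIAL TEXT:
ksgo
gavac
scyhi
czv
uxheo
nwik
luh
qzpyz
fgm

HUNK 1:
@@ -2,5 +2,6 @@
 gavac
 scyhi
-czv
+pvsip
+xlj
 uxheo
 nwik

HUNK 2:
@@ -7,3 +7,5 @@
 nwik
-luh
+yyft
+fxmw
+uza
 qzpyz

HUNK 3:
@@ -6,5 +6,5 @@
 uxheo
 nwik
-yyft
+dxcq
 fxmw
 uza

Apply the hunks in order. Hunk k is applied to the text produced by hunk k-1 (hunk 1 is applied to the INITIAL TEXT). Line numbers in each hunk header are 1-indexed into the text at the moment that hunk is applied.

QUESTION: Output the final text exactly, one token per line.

Answer: ksgo
gavac
scyhi
pvsip
xlj
uxheo
nwik
dxcq
fxmw
uza
qzpyz
fgm

Derivation:
Hunk 1: at line 2 remove [czv] add [pvsip,xlj] -> 10 lines: ksgo gavac scyhi pvsip xlj uxheo nwik luh qzpyz fgm
Hunk 2: at line 7 remove [luh] add [yyft,fxmw,uza] -> 12 lines: ksgo gavac scyhi pvsip xlj uxheo nwik yyft fxmw uza qzpyz fgm
Hunk 3: at line 6 remove [yyft] add [dxcq] -> 12 lines: ksgo gavac scyhi pvsip xlj uxheo nwik dxcq fxmw uza qzpyz fgm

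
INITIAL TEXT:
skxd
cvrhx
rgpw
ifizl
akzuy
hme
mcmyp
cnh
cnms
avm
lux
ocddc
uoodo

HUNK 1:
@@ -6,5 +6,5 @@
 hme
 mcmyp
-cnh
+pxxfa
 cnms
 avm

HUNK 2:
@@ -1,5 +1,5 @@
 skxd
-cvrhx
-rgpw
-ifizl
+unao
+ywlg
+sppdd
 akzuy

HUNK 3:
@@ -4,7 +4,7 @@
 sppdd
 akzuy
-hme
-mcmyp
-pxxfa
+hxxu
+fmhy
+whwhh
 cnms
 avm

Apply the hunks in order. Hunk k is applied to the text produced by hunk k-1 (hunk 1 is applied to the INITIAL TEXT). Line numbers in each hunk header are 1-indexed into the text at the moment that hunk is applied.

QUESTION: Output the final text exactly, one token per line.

Hunk 1: at line 6 remove [cnh] add [pxxfa] -> 13 lines: skxd cvrhx rgpw ifizl akzuy hme mcmyp pxxfa cnms avm lux ocddc uoodo
Hunk 2: at line 1 remove [cvrhx,rgpw,ifizl] add [unao,ywlg,sppdd] -> 13 lines: skxd unao ywlg sppdd akzuy hme mcmyp pxxfa cnms avm lux ocddc uoodo
Hunk 3: at line 4 remove [hme,mcmyp,pxxfa] add [hxxu,fmhy,whwhh] -> 13 lines: skxd unao ywlg sppdd akzuy hxxu fmhy whwhh cnms avm lux ocddc uoodo

Answer: skxd
unao
ywlg
sppdd
akzuy
hxxu
fmhy
whwhh
cnms
avm
lux
ocddc
uoodo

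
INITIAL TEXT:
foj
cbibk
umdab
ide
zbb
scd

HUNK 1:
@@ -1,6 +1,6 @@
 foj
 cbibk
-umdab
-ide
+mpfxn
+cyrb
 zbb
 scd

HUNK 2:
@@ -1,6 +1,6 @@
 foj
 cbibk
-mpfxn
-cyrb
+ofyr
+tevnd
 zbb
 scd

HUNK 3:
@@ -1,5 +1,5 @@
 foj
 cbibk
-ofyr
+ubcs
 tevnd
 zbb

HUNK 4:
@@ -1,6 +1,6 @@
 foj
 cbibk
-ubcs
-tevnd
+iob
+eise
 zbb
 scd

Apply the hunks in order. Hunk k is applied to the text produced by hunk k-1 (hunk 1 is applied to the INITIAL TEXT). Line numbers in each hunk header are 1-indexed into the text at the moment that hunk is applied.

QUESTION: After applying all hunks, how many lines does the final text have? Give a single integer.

Hunk 1: at line 1 remove [umdab,ide] add [mpfxn,cyrb] -> 6 lines: foj cbibk mpfxn cyrb zbb scd
Hunk 2: at line 1 remove [mpfxn,cyrb] add [ofyr,tevnd] -> 6 lines: foj cbibk ofyr tevnd zbb scd
Hunk 3: at line 1 remove [ofyr] add [ubcs] -> 6 lines: foj cbibk ubcs tevnd zbb scd
Hunk 4: at line 1 remove [ubcs,tevnd] add [iob,eise] -> 6 lines: foj cbibk iob eise zbb scd
Final line count: 6

Answer: 6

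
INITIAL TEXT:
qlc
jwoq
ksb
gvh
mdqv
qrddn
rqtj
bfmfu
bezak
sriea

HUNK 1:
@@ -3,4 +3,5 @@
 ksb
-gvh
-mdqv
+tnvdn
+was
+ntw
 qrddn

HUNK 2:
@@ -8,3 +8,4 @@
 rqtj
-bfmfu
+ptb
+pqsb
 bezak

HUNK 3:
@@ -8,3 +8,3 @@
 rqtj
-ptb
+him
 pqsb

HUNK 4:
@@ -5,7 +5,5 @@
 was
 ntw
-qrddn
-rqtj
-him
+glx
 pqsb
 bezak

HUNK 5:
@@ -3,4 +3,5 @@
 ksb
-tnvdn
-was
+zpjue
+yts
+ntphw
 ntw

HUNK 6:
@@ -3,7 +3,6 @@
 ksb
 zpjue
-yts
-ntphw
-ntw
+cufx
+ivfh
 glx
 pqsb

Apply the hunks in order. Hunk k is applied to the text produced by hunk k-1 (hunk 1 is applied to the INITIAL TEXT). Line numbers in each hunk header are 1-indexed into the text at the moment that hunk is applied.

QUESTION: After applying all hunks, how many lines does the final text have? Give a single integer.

Hunk 1: at line 3 remove [gvh,mdqv] add [tnvdn,was,ntw] -> 11 lines: qlc jwoq ksb tnvdn was ntw qrddn rqtj bfmfu bezak sriea
Hunk 2: at line 8 remove [bfmfu] add [ptb,pqsb] -> 12 lines: qlc jwoq ksb tnvdn was ntw qrddn rqtj ptb pqsb bezak sriea
Hunk 3: at line 8 remove [ptb] add [him] -> 12 lines: qlc jwoq ksb tnvdn was ntw qrddn rqtj him pqsb bezak sriea
Hunk 4: at line 5 remove [qrddn,rqtj,him] add [glx] -> 10 lines: qlc jwoq ksb tnvdn was ntw glx pqsb bezak sriea
Hunk 5: at line 3 remove [tnvdn,was] add [zpjue,yts,ntphw] -> 11 lines: qlc jwoq ksb zpjue yts ntphw ntw glx pqsb bezak sriea
Hunk 6: at line 3 remove [yts,ntphw,ntw] add [cufx,ivfh] -> 10 lines: qlc jwoq ksb zpjue cufx ivfh glx pqsb bezak sriea
Final line count: 10

Answer: 10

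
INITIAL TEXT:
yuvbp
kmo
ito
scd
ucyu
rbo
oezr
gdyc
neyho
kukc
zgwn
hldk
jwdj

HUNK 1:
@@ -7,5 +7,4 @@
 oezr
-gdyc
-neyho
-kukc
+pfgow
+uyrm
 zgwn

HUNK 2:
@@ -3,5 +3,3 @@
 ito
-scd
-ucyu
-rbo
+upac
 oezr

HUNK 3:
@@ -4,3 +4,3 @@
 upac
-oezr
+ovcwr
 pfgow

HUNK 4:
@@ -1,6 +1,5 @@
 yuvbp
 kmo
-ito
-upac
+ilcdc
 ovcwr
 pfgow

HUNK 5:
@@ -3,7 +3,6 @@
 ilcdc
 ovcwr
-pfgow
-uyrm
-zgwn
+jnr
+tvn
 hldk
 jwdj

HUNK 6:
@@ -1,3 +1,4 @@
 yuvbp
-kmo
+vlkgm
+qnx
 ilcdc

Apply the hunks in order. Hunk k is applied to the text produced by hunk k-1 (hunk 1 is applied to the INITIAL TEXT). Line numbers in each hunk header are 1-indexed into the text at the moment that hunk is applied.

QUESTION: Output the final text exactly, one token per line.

Hunk 1: at line 7 remove [gdyc,neyho,kukc] add [pfgow,uyrm] -> 12 lines: yuvbp kmo ito scd ucyu rbo oezr pfgow uyrm zgwn hldk jwdj
Hunk 2: at line 3 remove [scd,ucyu,rbo] add [upac] -> 10 lines: yuvbp kmo ito upac oezr pfgow uyrm zgwn hldk jwdj
Hunk 3: at line 4 remove [oezr] add [ovcwr] -> 10 lines: yuvbp kmo ito upac ovcwr pfgow uyrm zgwn hldk jwdj
Hunk 4: at line 1 remove [ito,upac] add [ilcdc] -> 9 lines: yuvbp kmo ilcdc ovcwr pfgow uyrm zgwn hldk jwdj
Hunk 5: at line 3 remove [pfgow,uyrm,zgwn] add [jnr,tvn] -> 8 lines: yuvbp kmo ilcdc ovcwr jnr tvn hldk jwdj
Hunk 6: at line 1 remove [kmo] add [vlkgm,qnx] -> 9 lines: yuvbp vlkgm qnx ilcdc ovcwr jnr tvn hldk jwdj

Answer: yuvbp
vlkgm
qnx
ilcdc
ovcwr
jnr
tvn
hldk
jwdj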